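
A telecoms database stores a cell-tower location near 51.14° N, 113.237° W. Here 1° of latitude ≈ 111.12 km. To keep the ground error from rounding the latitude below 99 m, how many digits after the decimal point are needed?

3 decimal places

One degree of latitude covers 111120 m.
With N decimal places the half-ulp bound is 0.5·10⁻ᴺ°, or 0.5·10⁻ᴺ × 111120 m on the ground.
Setting 55560 × 10⁻ᴺ ≤ 99 gives 10ᴺ ≥ 561.2, i.e. N ≥ 2.75.
At 2 places the error can reach 556 m, but 3 places keeps it to 55.6 m.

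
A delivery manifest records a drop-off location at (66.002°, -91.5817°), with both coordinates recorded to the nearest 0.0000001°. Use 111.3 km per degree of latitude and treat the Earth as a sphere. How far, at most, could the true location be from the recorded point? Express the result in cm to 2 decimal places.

0.60 cm

Rounding to 7 decimal places leaves each coordinate within ±5e-08° of the true value.
Latitude error → 5e-08 × 111300 = 0.005565 m along the meridian.
Longitude error → 5e-08 × 111300 × cos 66.002° = 5e-08 × 111300 × 0.4067 ≈ 0.00226331 m.
Combining orthogonally: (0.005565² + 0.00226331²)^½ ≈ 0.00600765 m.
That is 0.00600765 m = 0.60076 cm.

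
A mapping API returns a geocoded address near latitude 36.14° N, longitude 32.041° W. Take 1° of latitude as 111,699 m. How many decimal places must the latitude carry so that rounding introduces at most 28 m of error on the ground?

4

One degree of latitude covers 111699 m.
With N decimal places the half-ulp bound is 0.5·10⁻ᴺ°, or 0.5·10⁻ᴺ × 111699 m on the ground.
Setting 55849.5 × 10⁻ᴺ ≤ 28 gives 10ᴺ ≥ 1995, i.e. N ≥ 3.30.
At 3 places the error can reach 55.8 m, but 4 places keeps it to 5.58 m.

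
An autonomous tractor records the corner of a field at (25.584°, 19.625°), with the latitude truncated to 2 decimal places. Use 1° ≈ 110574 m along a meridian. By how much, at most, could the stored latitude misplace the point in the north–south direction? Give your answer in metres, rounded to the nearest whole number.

Truncating at 2 decimal places can drop up to a full unit in the last place, so the latitude may be off by as much as 0.01°.
So the N–S error is at most 0.01 × 110574 = 1105.74 m.

1106 metres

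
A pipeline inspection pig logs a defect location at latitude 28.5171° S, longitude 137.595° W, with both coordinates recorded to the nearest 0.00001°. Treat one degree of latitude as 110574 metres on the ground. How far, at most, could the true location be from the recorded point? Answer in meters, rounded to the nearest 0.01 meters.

Rounding to 5 decimal places leaves each coordinate within ±5e-06° of the true value.
Latitude error → 5e-06 × 110574 = 0.55287 m along the meridian.
East–west component at 28.5171°: 5e-06° × 110574 × cos 28.5171° ≈ 5e-06 × 97158.6 ≈ 0.485793 m.
The two errors are perpendicular, so the maximum displacement is √(0.55287² + 0.485793²) ≈ 0.735976 m.

0.74 meters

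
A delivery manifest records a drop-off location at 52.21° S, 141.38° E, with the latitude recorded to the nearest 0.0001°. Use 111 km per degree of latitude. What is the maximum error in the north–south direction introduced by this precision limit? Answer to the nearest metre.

Rounding to 4 decimal places leaves the latitude within ±5e-05° of the true value.
Along the meridian that is 5e-05° × 111000 m/° = 5.55 m.

6 metres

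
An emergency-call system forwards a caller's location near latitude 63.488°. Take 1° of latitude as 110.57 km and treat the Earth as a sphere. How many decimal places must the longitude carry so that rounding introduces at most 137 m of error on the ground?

3 decimal places

At 63.488° one degree of longitude covers 110570 × cos 63.488° ≈ 110570 × 0.4464 ≈ 49356.8 m.
N decimal places → at most half a unit in the last place, 0.5 × 10⁻ᴺ° = 49356.8/2 × 10⁻ᴺ m.
Setting 24678.4 × 10⁻ᴺ ≤ 137 gives 10ᴺ ≥ 180.1, i.e. N ≥ 2.26.
At 2 places the error can reach 247 m, but 3 places keeps it to 24.7 m.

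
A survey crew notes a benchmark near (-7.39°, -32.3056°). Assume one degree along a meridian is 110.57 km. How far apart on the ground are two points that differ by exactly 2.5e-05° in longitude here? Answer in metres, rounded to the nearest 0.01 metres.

2.74 metres

2.5e-05° of longitude at 7.39° is 2.5e-05 × 110570 × cos 7.39° ≈ 2.5e-05 × 109652 = 2.74129 m.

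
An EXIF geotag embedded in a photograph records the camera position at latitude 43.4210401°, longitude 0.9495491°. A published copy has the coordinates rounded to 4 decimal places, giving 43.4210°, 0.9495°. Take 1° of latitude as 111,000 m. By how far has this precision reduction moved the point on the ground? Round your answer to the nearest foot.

20 feet

The latitude changed by +0.0000401° and the longitude by +0.0000491°.
N–S: 0.0000401° × 111000 m/° = 4.4511 m.
East–west at this latitude: 0.0000491° × 111000 × cos 43.421° ≈ 0.0000491 × 80621.8 = 3.95853 m.
Distance: √(4.4511² + 3.95853²) ≈ 5.9567 m.
Converting: 5.9567 m × 3.2808 ft/m ≈ 19.543 ft.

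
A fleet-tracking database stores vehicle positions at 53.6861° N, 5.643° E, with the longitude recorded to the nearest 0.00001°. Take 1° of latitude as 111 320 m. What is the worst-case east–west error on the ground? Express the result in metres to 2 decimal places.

0.33 metres

Rounding to 5 decimal places leaves the longitude within ±5e-06° of the true value.
Parallels shrink by cos φ, so at 53.6861° a degree of longitude is 111320 × 0.5922 ≈ 65924.7 m.
Maximum E–W displacement: 5e-06 × 65924.7 = 0.329623 m.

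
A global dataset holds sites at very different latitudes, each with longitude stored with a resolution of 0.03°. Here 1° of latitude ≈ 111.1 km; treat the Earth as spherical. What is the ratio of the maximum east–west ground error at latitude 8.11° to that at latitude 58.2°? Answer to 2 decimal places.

1.88

With a 0.03° grid the true value lies within half a step, ±0.03°/2 = ±0.015°, of the stored one.
Error at 8.11° = 0.015° × 111100 × cos 8.11° ≈ 1666.5 × 0.9900 = 1649.8 m.
At 58.2°: 0.015° × 111100 × cos 58.2° = 0.015 × 111100 × 0.5270 ≈ 878.17 m.
The ratio reduces to cos 8.11° / cos 58.2° = 0.9900/0.5270 ≈ 1.8787.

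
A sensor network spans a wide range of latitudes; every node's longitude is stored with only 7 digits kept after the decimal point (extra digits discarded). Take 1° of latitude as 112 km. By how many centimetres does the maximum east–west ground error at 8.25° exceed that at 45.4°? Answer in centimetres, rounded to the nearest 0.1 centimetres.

Truncating at 7 decimal places can drop up to a full unit in the last place, so the longitude may be off by as much as 1e-07°.
Error at 8.25° = 1e-07° × 112000 × cos 8.25° ≈ 0.0112 × 0.9897 = 0.011084 m.
Error at 45.4° = 1e-07° × 112000 × cos 45.4° ≈ 0.0112 × 0.7022 = 0.0078641 m.
Difference: 0.011084 − 0.0078641 = 0.00322 m.
That is 0.00321998 m = 0.322 cm.

0.3 centimetres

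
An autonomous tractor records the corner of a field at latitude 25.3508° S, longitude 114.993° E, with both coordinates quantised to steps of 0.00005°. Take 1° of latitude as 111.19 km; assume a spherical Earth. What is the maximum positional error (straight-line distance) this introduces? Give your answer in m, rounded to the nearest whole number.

With a 0.00005° grid the true value lies within half a step, ±0.00005°/2 = ±2.5e-05°, of the stored one.
Latitude error → 2.5e-05 × 111190 = 2.77975 m along the meridian.
E–W at 25.3508°: 2.5e-05° × 111190 × cos 25.3508° = 2.5e-05 × 111190 × 0.9037 ≈ 2.51207 m.
Combining orthogonally: (2.77975² + 2.51207²)^½ ≈ 3.74667 m.

4 m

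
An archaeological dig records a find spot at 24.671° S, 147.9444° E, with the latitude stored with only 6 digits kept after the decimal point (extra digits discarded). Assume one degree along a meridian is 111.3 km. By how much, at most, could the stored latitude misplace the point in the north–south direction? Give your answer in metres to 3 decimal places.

Truncating at 6 decimal places can drop up to a full unit in the last place, so the latitude may be off by as much as 1e-06°.
So the N–S error is at most 1e-06 × 111300 = 0.1113 m.

0.111 metres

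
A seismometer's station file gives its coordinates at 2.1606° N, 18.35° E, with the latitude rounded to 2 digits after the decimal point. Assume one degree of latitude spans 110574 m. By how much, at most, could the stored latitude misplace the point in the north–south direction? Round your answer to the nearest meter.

553 meters

Rounding to 2 decimal places leaves the latitude within ±0.005° of the true value.
North–south distance: 0.005° × 110574 m/° = 552.87 m.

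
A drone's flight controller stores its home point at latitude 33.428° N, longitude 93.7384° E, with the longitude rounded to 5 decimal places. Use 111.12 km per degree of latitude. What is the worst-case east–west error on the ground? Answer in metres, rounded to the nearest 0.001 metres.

Rounding to 5 decimal places leaves the longitude within ±5e-06° of the true value.
Parallels shrink by cos φ, so at 33.428° a degree of longitude is 111120 × 0.8346 ≈ 92738.4 m.
So at most 5e-06° × 92738.4 ≈ 0.463692 m east–west.

0.464 metres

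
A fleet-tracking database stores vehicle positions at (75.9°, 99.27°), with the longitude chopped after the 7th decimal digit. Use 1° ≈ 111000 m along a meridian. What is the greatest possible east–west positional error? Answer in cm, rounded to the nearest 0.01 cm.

Truncating at 7 decimal places can drop up to a full unit in the last place, so the longitude may be off by as much as 1e-07°.
Parallels shrink by cos φ, so at 75.9° a degree of longitude is 111000 × 0.2436 ≈ 27041.3 m.
So at most 1e-07° × 27041.3 ≈ 0.00270413 m east–west.
That is 0.00270413 m = 0.27041 cm.

0.27 cm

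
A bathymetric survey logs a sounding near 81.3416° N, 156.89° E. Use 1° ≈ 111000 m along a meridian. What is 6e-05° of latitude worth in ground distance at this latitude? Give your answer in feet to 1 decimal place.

21.9 feet

Along a meridian 6e-05° is 6e-05 × 111000 = 6.66 m.
In feet: 6.66 m ÷ 0.3048 ≈ 21.85 ft.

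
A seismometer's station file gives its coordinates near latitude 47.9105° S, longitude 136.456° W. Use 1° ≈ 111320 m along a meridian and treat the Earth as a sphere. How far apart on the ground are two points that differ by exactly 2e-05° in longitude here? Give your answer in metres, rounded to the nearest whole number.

2e-05° of longitude at 47.9105° is 2e-05 × 111320 × cos 47.9105° ≈ 2e-05 × 74616.8 = 1.49234 m.

1 metres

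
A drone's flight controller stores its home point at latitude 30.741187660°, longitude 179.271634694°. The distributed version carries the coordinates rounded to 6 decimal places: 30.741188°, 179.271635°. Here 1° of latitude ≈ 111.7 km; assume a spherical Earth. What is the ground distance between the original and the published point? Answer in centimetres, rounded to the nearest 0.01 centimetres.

4.80 centimetres

The latitude changed by -0.000000340° and the longitude by -0.000000306°.
North–south shift: -0.000000340 × 111700 = -0.037978 m.
E–W at 30.7412°: -0.000000306° × 111700 × cos 30.7412° = -0.000000306 × 111700 × 0.8595 ≈ -0.0293774 m.
Distance: √(0.037978² + 0.0293774²) ≈ 0.0480141 m.
That is 0.0480141 m = 4.8014 cm.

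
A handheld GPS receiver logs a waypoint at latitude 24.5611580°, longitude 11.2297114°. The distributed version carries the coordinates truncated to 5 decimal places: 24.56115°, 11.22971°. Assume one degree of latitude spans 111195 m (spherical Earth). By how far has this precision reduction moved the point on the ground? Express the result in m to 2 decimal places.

Δlat = 24.5611580 − 24.56115 = +0.0000080°; Δlon = 11.2297114 − 11.22971 = +0.0000014°.
North–south shift: 0.0000080 × 111195 = 0.88956 m.
E–W at 24.5612°: 0.0000014° × 111195 × cos 24.5612° = 0.0000014 × 111195 × 0.9095 ≈ 0.141587 m.
Hypotenuse of the two orthogonal shifts: √(0.88956² + 0.141587²) = 0.900757 m.

0.90 m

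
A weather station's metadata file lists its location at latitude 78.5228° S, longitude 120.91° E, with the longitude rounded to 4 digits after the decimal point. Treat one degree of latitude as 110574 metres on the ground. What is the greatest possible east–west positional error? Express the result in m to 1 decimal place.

Rounding to 4 decimal places leaves the longitude within ±5e-05° of the true value.
One degree of longitude at 78.5228° is 110574 × cos 78.5228° ≈ 110574 × 0.1990 = 22001.8 m.
Maximum E–W displacement: 5e-05 × 22001.8 = 1.10009 m.

1.1 m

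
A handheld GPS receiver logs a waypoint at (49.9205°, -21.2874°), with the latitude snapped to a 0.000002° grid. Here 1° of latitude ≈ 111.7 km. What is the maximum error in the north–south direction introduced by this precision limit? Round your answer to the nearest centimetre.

11 centimetres

With a 0.000002° grid the true value lies within half a step, ±0.000002°/2 = ±1e-06°, of the stored one.
North–south distance: 1e-06° × 111700 m/° = 0.1117 m.
That is 0.1117 m = 11.17 cm.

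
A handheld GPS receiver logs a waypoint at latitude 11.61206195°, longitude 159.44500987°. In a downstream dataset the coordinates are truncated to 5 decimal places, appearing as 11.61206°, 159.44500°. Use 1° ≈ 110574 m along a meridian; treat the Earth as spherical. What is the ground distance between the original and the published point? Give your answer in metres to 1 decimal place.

Δlat = 11.61206195 − 11.61206 = +0.00000195°; Δlon = 159.44500987 − 159.44500 = +0.00000987°.
North–south shift: 0.00000195 × 110574 = 0.215619 m.
East–west at this latitude: 0.00000987° × 110574 × cos 11.6121° ≈ 0.00000987 × 108311 = 1.06903 m.
Hypotenuse of the two orthogonal shifts: √(0.215619² + 1.06903²) = 1.09056 m.

1.1 metres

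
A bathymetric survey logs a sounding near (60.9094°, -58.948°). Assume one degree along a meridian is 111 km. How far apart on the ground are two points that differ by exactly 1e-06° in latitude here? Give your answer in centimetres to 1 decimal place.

11.1 centimetres

Along a meridian 1e-06° is 1e-06 × 111000 = 0.111 m.
That is 0.111 m = 11.1 cm.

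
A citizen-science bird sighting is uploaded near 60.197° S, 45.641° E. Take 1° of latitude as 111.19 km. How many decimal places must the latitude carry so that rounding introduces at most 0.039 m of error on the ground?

7

One degree of latitude covers 111190 m.
Rounding to N decimal places gives at most 0.5 × 10⁻ᴺ degrees of error, i.e. 0.5 × 10⁻ᴺ × 111190 m.
Need 0.5 × 111190 × 10⁻ᴺ ≤ 0.039 → 10⁻ᴺ ≤ 7.015e-07, so N ≥ 6.15.
At 6 places the error can reach 0.0556 m, but 7 places keeps it to 0.00556 m.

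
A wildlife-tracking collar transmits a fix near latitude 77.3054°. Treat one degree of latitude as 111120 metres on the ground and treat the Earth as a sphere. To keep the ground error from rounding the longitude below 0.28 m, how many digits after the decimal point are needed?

5

At 77.3054° one degree of longitude covers 111120 × cos 77.3054° ≈ 111120 × 0.2198 ≈ 24419.1 m.
With N decimal places the half-ulp bound is 0.5·10⁻ᴺ°, or 0.5·10⁻ᴺ × 24419.1 m on the ground.
Need 0.5 × 24419.1 × 10⁻ᴺ ≤ 0.28 → 10⁻ᴺ ≤ 2.293e-05, so N ≥ 4.64.
So 5 decimal places suffice (0.122 m); 4 would allow up to 1.22 m.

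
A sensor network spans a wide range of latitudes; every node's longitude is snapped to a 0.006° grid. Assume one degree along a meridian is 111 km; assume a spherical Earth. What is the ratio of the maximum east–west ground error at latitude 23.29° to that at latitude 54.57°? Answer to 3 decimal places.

1.584

With a 0.006° grid the true value lies within half a step, ±0.006°/2 = ±0.003°, of the stored one.
Error at 23.29° = 0.003° × 111000 × cos 23.29° ≈ 333 × 0.9185 = 305.87 m.
At 54.57°: 0.003° × 111000 × cos 54.57° = 0.003 × 111000 × 0.5797 ≈ 193.04 m.
The ratio reduces to cos 23.29° / cos 54.57° = 0.9185/0.5797 ≈ 1.5844.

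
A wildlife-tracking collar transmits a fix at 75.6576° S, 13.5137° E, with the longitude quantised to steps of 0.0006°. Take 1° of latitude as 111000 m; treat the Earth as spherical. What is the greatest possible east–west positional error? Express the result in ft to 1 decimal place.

With a 0.0006° grid the true value lies within half a step, ±0.0006°/2 = ±0.0003°, of the stored one.
One degree of longitude at 75.6576° is 111000 × cos 75.6576° ≈ 111000 × 0.2477 = 27496.5 m.
Maximum E–W displacement: 0.0003 × 27496.5 = 8.24894 m.
In feet: 8.24894 m ÷ 0.3048 ≈ 27.063 ft.

27.1 ft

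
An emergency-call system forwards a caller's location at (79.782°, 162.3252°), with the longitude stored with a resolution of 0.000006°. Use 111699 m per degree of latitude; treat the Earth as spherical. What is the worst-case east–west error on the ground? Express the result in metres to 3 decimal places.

With a 0.000006° grid the true value lies within half a step, ±0.000006°/2 = ±3e-06°, of the stored one.
At latitude 79.782° a degree of longitude spans 111699 m × cos 79.782° = 111699 × 0.1774 ≈ 19814.7 m.
So at most 3e-06° × 19814.7 ≈ 0.0594442 m east–west.

0.059 metres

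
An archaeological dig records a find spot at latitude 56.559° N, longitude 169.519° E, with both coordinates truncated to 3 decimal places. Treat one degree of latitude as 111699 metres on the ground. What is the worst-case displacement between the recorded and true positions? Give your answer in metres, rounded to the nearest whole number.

128 metres

Truncating at 3 decimal places can drop up to a full unit in the last place, so each coordinate may be off by as much as 0.001°.
Latitude error → 0.001 × 111699 = 111.699 m along the meridian.
Longitude error → 0.001 × 111699 × cos 56.559° = 0.001 × 111699 × 0.5511 ≈ 61.5549 m.
Worst case both components are at the extreme and orthogonal: √(111.699² + 61.5549²) ≈ 127.537 m.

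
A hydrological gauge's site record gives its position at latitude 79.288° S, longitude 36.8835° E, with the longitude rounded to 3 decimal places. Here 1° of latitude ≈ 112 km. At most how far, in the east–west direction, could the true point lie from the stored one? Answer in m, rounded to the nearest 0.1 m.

10.4 m

Rounding to 3 decimal places leaves the longitude within ±0.0005° of the true value.
At latitude 79.288° a degree of longitude spans 112000 m × cos 79.288° = 112000 × 0.1859 ≈ 20817.7 m.
Maximum E–W displacement: 0.0005 × 20817.7 = 10.4089 m.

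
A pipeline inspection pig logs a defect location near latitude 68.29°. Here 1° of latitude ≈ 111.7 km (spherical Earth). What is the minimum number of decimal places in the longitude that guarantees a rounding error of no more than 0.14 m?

6 decimal places

At 68.29° one degree of longitude covers 111700 × cos 68.29° ≈ 111700 × 0.3699 ≈ 41318.8 m.
Rounding to N decimal places gives at most 0.5 × 10⁻ᴺ degrees of error, i.e. 0.5 × 10⁻ᴺ × 41318.8 m.
Need 0.5 × 41318.8 × 10⁻ᴺ ≤ 0.14 → 10⁻ᴺ ≤ 6.777e-06, so N ≥ 5.17.
At 5 places the error can reach 0.207 m, but 6 places keeps it to 0.0207 m.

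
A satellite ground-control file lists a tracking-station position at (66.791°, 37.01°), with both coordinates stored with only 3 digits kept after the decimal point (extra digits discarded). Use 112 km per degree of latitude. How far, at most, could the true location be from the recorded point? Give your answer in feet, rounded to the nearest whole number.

Truncating at 3 decimal places can drop up to a full unit in the last place, so each coordinate may be off by as much as 0.001°.
North–south component: 0.001° × 112000 = 112 m.
Longitude error → 0.001 × 112000 × cos 66.791° = 0.001 × 112000 × 0.3941 ≈ 44.1377 m.
Combining orthogonally: (112² + 44.1377²)^½ ≈ 120.383 m.
Converting: 120.383 m × 3.2808 ft/m ≈ 394.96 ft.

395 feet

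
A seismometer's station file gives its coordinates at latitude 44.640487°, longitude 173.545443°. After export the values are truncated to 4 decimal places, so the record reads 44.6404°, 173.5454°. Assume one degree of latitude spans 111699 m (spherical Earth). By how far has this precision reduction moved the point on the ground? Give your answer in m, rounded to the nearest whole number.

10 m

Δlat = 44.640487 − 44.6404 = +0.000087°; Δlon = 173.545443 − 173.5454 = +0.000043°.
N–S: 0.000087° × 111699 m/° = 9.71781 m.
East–west at this latitude: 0.000043° × 111699 × cos 44.6404° ≈ 0.000043 × 79477.3 = 3.41752 m.
Hypotenuse of the two orthogonal shifts: √(9.71781² + 3.41752²) = 10.3012 m.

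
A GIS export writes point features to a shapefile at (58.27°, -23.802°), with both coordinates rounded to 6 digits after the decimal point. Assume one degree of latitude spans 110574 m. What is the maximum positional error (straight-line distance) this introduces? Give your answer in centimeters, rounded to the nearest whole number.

6 centimeters

Rounding to 6 decimal places leaves each coordinate within ±5e-07° of the true value.
North–south component: 5e-07° × 110574 = 0.055287 m.
East–west component at 58.27°: 5e-07° × 110574 × cos 58.27° ≈ 5e-07 × 58152.8 ≈ 0.0290764 m.
Worst case both components are at the extreme and orthogonal: √(0.055287² + 0.0290764²) ≈ 0.0624667 m.
That is 0.0624667 m = 6.2467 cm.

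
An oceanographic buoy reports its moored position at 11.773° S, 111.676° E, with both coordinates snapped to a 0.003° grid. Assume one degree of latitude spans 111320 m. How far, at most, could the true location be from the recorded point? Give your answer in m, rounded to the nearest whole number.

234 m

With a 0.003° grid the true value lies within half a step, ±0.003°/2 = ±0.0015°, of the stored one.
Latitude error → 0.0015 × 111320 = 166.98 m along the meridian.
Longitude error → 0.0015 × 111320 × cos 11.773° = 0.0015 × 111320 × 0.9790 ≈ 163.467 m.
The two errors are perpendicular, so the maximum displacement is √(166.98² + 163.467²) ≈ 233.675 m.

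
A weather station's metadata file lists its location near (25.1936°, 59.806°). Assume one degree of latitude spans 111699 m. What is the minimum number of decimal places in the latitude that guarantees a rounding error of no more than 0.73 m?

5

One degree of latitude covers 111699 m.
With N decimal places the half-ulp bound is 0.5·10⁻ᴺ°, or 0.5·10⁻ᴺ × 111699 m on the ground.
Need 0.5 × 111699 × 10⁻ᴺ ≤ 0.73 → 10⁻ᴺ ≤ 1.307e-05, so N ≥ 4.88.
So 5 decimal places suffice (0.558 m); 4 would allow up to 5.58 m.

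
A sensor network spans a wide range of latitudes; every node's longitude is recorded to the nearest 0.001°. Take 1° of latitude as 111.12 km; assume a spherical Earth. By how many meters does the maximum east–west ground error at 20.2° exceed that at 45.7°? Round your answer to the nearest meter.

Rounding to 3 decimal places leaves the longitude within ±0.0005° of the true value.
At 20.2°: 0.0005° × 111120 × cos 20.2° = 0.0005 × 111120 × 0.9385 ≈ 52.143 m.
At 45.7°: 0.0005° × 111120 × cos 45.7° = 0.0005 × 111120 × 0.6984 ≈ 38.804 m.
Difference: 52.143 − 38.804 = 13.339 m.

13 meters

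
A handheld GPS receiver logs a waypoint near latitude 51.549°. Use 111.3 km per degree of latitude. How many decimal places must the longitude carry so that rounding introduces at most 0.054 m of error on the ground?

At 51.549° one degree of longitude covers 111300 × cos 51.549° ≈ 111300 × 0.6218 ≈ 69211.4 m.
Rounding to N decimal places gives at most 0.5 × 10⁻ᴺ degrees of error, i.e. 0.5 × 10⁻ᴺ × 69211.4 m.
Need 0.5 × 69211.4 × 10⁻ᴺ ≤ 0.054 → 10⁻ᴺ ≤ 1.560e-06, so N ≥ 5.81.
So 6 decimal places suffice (0.0346 m); 5 would allow up to 0.346 m.

6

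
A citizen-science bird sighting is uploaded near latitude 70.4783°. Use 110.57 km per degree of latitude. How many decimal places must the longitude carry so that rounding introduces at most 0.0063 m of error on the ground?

7 decimal places

At 70.4783° one degree of longitude covers 110570 × cos 70.4783° ≈ 110570 × 0.3342 ≈ 36948.5 m.
Rounding to N decimal places gives at most 0.5 × 10⁻ᴺ degrees of error, i.e. 0.5 × 10⁻ᴺ × 36948.5 m.
Setting 18474.2 × 10⁻ᴺ ≤ 0.0063 gives 10ᴺ ≥ 2.932e+06, i.e. N ≥ 6.47.
At 6 places the error can reach 0.0185 m, but 7 places keeps it to 0.00185 m.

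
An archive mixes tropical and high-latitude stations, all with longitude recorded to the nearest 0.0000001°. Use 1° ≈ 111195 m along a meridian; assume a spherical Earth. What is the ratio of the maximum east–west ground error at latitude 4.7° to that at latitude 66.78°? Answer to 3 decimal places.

2.528

Rounding to 7 decimal places leaves the longitude within ±5e-08° of the true value.
Error at 4.7° = 5e-08° × 111195 × cos 4.7° ≈ 0.0055597 × 0.9966 = 0.0055411 m.
At 66.78°: 5e-08° × 111195 × cos 66.78° = 5e-08 × 111195 × 0.3943 ≈ 0.002192 m.
Ratio: 0.0055411 / 0.002192 = cos 4.7° / cos 66.78° ≈ 2.5279.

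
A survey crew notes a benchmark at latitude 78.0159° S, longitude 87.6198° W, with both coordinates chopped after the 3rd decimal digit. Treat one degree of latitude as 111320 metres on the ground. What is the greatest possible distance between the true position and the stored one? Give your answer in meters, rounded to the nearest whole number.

114 meters

Truncating at 3 decimal places can drop up to a full unit in the last place, so each coordinate may be off by as much as 0.001°.
N–S: 0.001° × 111320 m/° = 111.32 m.
East–west component at 78.0159°: 0.001° × 111320 × cos 78.0159° ≈ 0.001 × 23114.5 ≈ 23.1145 m.
The two errors are perpendicular, so the maximum displacement is √(111.32² + 23.1145²) ≈ 113.694 m.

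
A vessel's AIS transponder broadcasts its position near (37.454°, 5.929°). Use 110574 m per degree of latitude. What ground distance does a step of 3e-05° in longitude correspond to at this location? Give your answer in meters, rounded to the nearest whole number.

3e-05° of longitude at 37.454° is 3e-05 × 110574 × cos 37.454° ≈ 3e-05 × 87778.3 = 2.63335 m.

3 meters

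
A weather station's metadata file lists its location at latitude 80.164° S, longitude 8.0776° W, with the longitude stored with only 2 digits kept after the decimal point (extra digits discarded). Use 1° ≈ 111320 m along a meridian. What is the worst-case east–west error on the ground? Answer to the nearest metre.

190 metres

Truncating at 2 decimal places can drop up to a full unit in the last place, so the longitude may be off by as much as 0.01°.
One degree of longitude at 80.164° is 111320 × cos 80.164° ≈ 111320 × 0.1708 = 19016.6 m.
Maximum E–W displacement: 0.01 × 19016.6 = 190.166 m.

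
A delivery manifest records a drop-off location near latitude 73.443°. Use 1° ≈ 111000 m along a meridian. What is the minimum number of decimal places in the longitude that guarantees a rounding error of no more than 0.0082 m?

7 decimal places

At 73.443° one degree of longitude covers 111000 × cos 73.443° ≈ 111000 × 0.2850 ≈ 31631.6 m.
Rounding to N decimal places gives at most 0.5 × 10⁻ᴺ degrees of error, i.e. 0.5 × 10⁻ᴺ × 31631.6 m.
Setting 15815.8 × 10⁻ᴺ ≤ 0.0082 gives 10ᴺ ≥ 1.929e+06, i.e. N ≥ 6.29.
N = 6 would give 0.0158 m (too coarse); N = 7 gives 0.00158 m ≤ 0.0082 m.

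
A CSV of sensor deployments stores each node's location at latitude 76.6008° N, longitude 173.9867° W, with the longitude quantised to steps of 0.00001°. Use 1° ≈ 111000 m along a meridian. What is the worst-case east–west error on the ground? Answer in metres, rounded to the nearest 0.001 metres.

With a 0.00001° grid the true value lies within half a step, ±0.00001°/2 = ±5e-06°, of the stored one.
One degree of longitude at 76.6008° is 111000 × cos 76.6008° ≈ 111000 × 0.2317 = 25722.5 m.
So at most 5e-06° × 25722.5 ≈ 0.128613 m east–west.

0.129 metres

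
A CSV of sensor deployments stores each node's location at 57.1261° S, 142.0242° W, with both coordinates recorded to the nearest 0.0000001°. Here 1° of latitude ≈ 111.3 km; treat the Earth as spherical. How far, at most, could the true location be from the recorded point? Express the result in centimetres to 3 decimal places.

0.633 centimetres

Rounding to 7 decimal places leaves each coordinate within ±5e-08° of the true value.
N–S: 5e-08° × 111300 m/° = 0.005565 m.
Longitude error → 5e-08 × 111300 × cos 57.1261° = 5e-08 × 111300 × 0.5428 ≈ 0.00302064 m.
Worst case both components are at the extreme and orthogonal: √(0.005565² + 0.00302064²) ≈ 0.00633194 m.
That is 0.00633194 m = 0.63319 cm.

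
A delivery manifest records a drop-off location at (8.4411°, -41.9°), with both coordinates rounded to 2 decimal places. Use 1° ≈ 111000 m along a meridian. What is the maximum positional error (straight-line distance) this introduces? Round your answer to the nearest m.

Rounding to 2 decimal places leaves each coordinate within ±0.005° of the true value.
North–south component: 0.005° × 111000 = 555 m.
Longitude error → 0.005 × 111000 × cos 8.4411° = 0.005 × 111000 × 0.9892 ≈ 548.988 m.
Combining orthogonally: (555² + 548.988²)^½ ≈ 780.649 m.

781 m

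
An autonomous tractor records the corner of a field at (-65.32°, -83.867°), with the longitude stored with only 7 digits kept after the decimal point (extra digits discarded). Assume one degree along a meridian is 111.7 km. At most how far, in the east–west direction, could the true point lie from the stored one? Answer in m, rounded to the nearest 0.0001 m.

Truncating at 7 decimal places can drop up to a full unit in the last place, so the longitude may be off by as much as 1e-07°.
One degree of longitude at 65.32° is 111700 × cos 65.32° ≈ 111700 × 0.4175 = 46640.3 m.
Maximum E–W displacement: 1e-07 × 46640.3 = 0.00466403 m.

0.0047 m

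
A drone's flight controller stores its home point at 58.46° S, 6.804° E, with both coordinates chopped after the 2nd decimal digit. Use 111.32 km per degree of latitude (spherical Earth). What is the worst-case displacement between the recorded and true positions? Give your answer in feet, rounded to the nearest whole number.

4122 feet

Truncating at 2 decimal places can drop up to a full unit in the last place, so each coordinate may be off by as much as 0.01°.
North–south component: 0.01° × 111320 = 1113.2 m.
Longitude error → 0.01 × 111320 × cos 58.46° = 0.01 × 111320 × 0.5231 ≈ 582.308 m.
The two errors are perpendicular, so the maximum displacement is √(1113.2² + 582.308²) ≈ 1256.3 m.
In feet: 1256.3 m ÷ 0.3048 ≈ 4121.7 ft.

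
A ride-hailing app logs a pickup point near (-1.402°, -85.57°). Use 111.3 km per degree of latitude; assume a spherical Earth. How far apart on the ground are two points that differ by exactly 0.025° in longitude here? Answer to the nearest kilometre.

At 1.402° a degree of longitude is 111300 × cos 1.402° ≈ 111267 m, so 0.025° corresponds to 2781.67 m.
That is 2781.67 m = 2.7817 km.

3 kilometres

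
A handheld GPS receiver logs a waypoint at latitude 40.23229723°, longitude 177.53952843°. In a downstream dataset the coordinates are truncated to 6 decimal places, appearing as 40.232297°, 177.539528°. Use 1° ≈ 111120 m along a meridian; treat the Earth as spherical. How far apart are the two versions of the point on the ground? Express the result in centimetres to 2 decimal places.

4.45 centimetres

Δlat = 40.23229723 − 40.232297 = +0.00000023°; Δlon = 177.53952843 − 177.539528 = +0.00000043°.
North–south shift: 0.00000023 × 111120 = 0.0255576 m.
E–W at 40.2323°: 0.00000043° × 111120 × cos 40.2323° = 0.00000043 × 111120 × 0.7634 ≈ 0.036478 m.
Hypotenuse of the two orthogonal shifts: √(0.0255576² + 0.036478²) = 0.0445403 m.
That is 0.0445403 m = 4.454 cm.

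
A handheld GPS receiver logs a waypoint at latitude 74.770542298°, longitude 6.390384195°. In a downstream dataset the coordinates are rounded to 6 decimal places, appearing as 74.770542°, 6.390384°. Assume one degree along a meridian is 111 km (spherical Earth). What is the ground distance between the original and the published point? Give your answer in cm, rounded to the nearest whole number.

3 cm

The latitude changed by +0.000000298° and the longitude by +0.000000195°.
N–S: 0.000000298° × 111000 m/° = 0.033078 m.
East–west at this latitude: 0.000000195° × 111000 × cos 74.7705° ≈ 0.000000195 × 29158.1 = 0.00568582 m.
Combined displacement = (0.033078² + 0.00568582²)^½ ≈ 0.0335631 m.
That is 0.0335631 m = 3.3563 cm.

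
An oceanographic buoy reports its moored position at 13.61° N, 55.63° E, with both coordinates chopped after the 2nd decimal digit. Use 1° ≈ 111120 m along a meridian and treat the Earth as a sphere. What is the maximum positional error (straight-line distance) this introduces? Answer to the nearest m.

Truncating at 2 decimal places can drop up to a full unit in the last place, so each coordinate may be off by as much as 0.01°.
North–south component: 0.01° × 111120 = 1111.2 m.
Longitude error → 0.01 × 111120 × cos 13.61° = 0.01 × 111120 × 0.9719 ≈ 1080 m.
The two errors are perpendicular, so the maximum displacement is √(1111.2² + 1080²) ≈ 1549.57 m.

1550 m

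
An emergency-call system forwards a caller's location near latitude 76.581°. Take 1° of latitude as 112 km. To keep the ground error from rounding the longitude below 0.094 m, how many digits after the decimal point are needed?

6

At 76.581° one degree of longitude covers 112000 × cos 76.581° ≈ 112000 × 0.2321 ≈ 25991.9 m.
N decimal places → at most half a unit in the last place, 0.5 × 10⁻ᴺ° = 25991.9/2 × 10⁻ᴺ m.
Setting 12995.9 × 10⁻ᴺ ≤ 0.094 gives 10ᴺ ≥ 1.383e+05, i.e. N ≥ 5.14.
So 6 decimal places suffice (0.013 m); 5 would allow up to 0.13 m.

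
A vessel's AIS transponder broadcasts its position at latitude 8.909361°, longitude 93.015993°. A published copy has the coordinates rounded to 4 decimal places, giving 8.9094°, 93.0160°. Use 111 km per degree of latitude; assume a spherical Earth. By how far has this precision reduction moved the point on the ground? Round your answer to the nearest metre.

4 metres

The latitude changed by -0.000039° and the longitude by -0.000007°.
North–south shift: -0.000039 × 111000 = -4.329 m.
E–W at 8.9094°: -0.000007° × 111000 × cos 8.9094° = -0.000007 × 111000 × 0.9879 ≈ -0.767625 m.
Distance: √(4.329² + 0.767625²) ≈ 4.39653 m.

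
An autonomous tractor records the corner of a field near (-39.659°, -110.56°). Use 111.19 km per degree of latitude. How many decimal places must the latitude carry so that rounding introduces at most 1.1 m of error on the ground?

One degree of latitude covers 111190 m.
With N decimal places the half-ulp bound is 0.5·10⁻ᴺ°, or 0.5·10⁻ᴺ × 111190 m on the ground.
Need 0.5 × 111190 × 10⁻ᴺ ≤ 1.1 → 10⁻ᴺ ≤ 1.979e-05, so N ≥ 4.70.
N = 4 would give 5.56 m (too coarse); N = 5 gives 0.556 m ≤ 1.1 m.

5 decimal places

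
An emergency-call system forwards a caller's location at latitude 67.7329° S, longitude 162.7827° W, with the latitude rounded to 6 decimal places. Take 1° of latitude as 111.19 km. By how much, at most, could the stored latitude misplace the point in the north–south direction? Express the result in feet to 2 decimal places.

Rounding to 6 decimal places leaves the latitude within ±5e-07° of the true value.
Along the meridian that is 5e-07° × 111190 m/° = 0.055595 m.
In feet: 0.055595 m ÷ 0.3048 ≈ 0.1824 ft.

0.18 feet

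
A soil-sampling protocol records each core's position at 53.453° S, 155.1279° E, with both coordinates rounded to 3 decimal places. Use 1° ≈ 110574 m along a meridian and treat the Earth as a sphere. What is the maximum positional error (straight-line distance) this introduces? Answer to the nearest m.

Rounding to 3 decimal places leaves each coordinate within ±0.0005° of the true value.
N–S: 0.0005° × 110574 m/° = 55.287 m.
Longitude error → 0.0005 × 110574 × cos 53.453° = 0.0005 × 110574 × 0.5955 ≈ 32.9224 m.
Combining orthogonally: (55.287² + 32.9224²)^½ ≈ 64.347 m.

64 m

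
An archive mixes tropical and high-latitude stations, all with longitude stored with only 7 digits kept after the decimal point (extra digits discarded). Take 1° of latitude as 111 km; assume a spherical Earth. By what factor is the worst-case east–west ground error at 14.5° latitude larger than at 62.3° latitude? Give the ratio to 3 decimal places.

Truncating at 7 decimal places can drop up to a full unit in the last place, so the longitude may be off by as much as 1e-07°.
At 14.5°: 1e-07° × 111000 × cos 14.5° = 1e-07 × 111000 × 0.9681 ≈ 0.010746 m.
Error at 62.3° = 1e-07° × 111000 × cos 62.3° ≈ 0.0111 × 0.4648 = 0.0051597 m.
The ratio reduces to cos 14.5° / cos 62.3° = 0.9681/0.4648 ≈ 2.0827.

2.083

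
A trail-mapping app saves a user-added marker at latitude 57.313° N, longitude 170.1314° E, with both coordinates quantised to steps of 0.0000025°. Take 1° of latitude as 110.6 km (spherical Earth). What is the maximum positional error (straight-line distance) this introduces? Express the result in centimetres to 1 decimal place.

With a 0.0000025° grid the true value lies within half a step, ±0.0000025°/2 = ±1.25e-06°, of the stored one.
North–south component: 1.25e-06° × 110600 = 0.13825 m.
E–W at 57.313°: 1.25e-06° × 110600 × cos 57.313° = 1.25e-06 × 110600 × 0.5400 ≈ 0.0746618 m.
The two errors are perpendicular, so the maximum displacement is √(0.13825² + 0.0746618²) ≈ 0.157122 m.
That is 0.157122 m = 15.712 cm.

15.7 centimetres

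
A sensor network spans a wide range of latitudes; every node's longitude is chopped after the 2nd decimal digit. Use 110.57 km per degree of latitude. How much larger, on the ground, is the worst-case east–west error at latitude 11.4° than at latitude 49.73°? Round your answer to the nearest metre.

369 metres

Truncating at 2 decimal places can drop up to a full unit in the last place, so the longitude may be off by as much as 0.01°.
At 11.4°: 0.01° × 110570 × cos 11.4° = 0.01 × 110570 × 0.9803 ≈ 1083.9 m.
Error at 49.73° = 0.01° × 110570 × cos 49.73° ≈ 1105.7 × 0.6464 = 714.71 m.
So the lower-latitude error exceeds the higher by 1083.9 − 714.71 = 369.17 m.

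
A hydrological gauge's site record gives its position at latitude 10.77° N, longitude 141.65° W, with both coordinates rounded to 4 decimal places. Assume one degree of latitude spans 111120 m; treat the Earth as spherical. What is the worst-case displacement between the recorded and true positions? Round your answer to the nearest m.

Rounding to 4 decimal places leaves each coordinate within ±5e-05° of the true value.
Latitude error → 5e-05 × 111120 = 5.556 m along the meridian.
East–west component at 10.77°: 5e-05° × 111120 × cos 10.77° ≈ 5e-05 × 109163 ≈ 5.45813 m.
Worst case both components are at the extreme and orthogonal: √(5.556² + 5.45813²) ≈ 7.78848 m.

8 m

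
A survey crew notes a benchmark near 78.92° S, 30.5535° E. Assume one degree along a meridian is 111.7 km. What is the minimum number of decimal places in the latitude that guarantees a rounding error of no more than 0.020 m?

7

One degree of latitude covers 111700 m.
With N decimal places the half-ulp bound is 0.5·10⁻ᴺ°, or 0.5·10⁻ᴺ × 111700 m on the ground.
Setting 55850 × 10⁻ᴺ ≤ 0.020 gives 10ᴺ ≥ 2.792e+06, i.e. N ≥ 6.45.
So 7 decimal places suffice (0.00558 m); 6 would allow up to 0.0558 m.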